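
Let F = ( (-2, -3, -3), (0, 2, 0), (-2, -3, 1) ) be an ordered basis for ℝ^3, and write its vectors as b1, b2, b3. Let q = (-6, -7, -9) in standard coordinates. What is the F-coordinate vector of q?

(3, 1, 0)

Write q = c_1 b1 + ... + c_3 b3 and solve for the c_i.
Row-reducing the augmented matrix [M | q] gives c = (3, 1, 0).
Check: 3b1 + b2 + 0·b3 = (-6, -7, -9).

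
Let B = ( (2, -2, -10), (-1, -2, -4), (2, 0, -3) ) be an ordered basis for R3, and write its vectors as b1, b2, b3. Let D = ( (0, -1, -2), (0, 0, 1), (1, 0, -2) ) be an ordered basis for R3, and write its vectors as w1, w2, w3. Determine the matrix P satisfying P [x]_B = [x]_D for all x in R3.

[[2, 2, 0], [-2, -2, 1], [2, -1, 2]]

Take x = bj: its B-coordinates are the j-th standard unit vector, so P e_j — column j of P — equals [bj]_D.
b1 = 2w1 - 2w2 + 2w3, giving column 1 = (2, -2, 2); repeating for each j gives P = [[2, 2, 0], [-2, -2, 1], [2, -1, 2]].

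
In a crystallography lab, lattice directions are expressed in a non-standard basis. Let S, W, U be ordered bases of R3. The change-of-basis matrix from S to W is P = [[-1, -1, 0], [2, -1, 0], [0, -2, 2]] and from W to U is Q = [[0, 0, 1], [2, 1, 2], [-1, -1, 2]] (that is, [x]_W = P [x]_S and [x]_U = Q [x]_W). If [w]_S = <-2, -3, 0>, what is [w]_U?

<6, 21, 8>

Composing the changes, [w]_U = Q P [w]_S.
Q P = [[0, -2, 2], [0, -7, 4], [-1, -2, 4]]; applying this to <-2, -3, 0> gives <6, 21, 8>.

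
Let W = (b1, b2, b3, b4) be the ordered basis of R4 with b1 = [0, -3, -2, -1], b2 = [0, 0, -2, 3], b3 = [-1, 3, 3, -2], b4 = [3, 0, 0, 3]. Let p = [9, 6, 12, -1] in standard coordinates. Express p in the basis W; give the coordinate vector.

[p]_W is the unique c with M c = p, where M has columns b1, ..., b4.
Solving this 4x4 system gives c = (-2, -4, 0, 3).
Check: -2b1 - 4b2 + 0·b3 + 3b4 = [9, 6, 12, -1].

[-2, -4, 0, 3]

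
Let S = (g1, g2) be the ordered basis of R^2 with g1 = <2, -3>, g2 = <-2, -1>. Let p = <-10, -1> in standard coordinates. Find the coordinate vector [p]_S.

[p]_S is the unique c with M c = p, where M has columns g1, g2.
System: 2c_1 - 2c_2 = -10, -3c_1 - c_2 = -1; solving gives c_1 = -1, c_2 = 4.
Check: -g1 + 4g2 = <-10, -1>.

<-1, 4>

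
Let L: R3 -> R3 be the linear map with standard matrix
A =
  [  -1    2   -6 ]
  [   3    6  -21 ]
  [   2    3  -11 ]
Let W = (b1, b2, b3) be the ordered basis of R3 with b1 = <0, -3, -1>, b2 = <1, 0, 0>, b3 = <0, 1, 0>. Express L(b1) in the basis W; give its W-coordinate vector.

<-2, 0, -3>

Column 1 of [L]_W is the W-coordinate vector of L(b1).
In standard coordinates L(b1) = A b1 = <0, 3, 2>.
Converting to W: <0, 3, 2> = -2b1 + 0·b2 - 3b3, so the coordinate vector is <-2, 0, -3>.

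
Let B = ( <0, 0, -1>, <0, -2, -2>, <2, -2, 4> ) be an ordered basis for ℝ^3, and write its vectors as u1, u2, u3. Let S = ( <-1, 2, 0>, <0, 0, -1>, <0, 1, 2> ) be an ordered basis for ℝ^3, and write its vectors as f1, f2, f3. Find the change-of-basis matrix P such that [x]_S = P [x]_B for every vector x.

[[0, 0, -2], [1, -2, 0], [0, -2, 2]]

Column j of P is [uj]_S, since P maps B-coordinates to S-coordinates.
Expressing u1 in S: u1 = 0·f1 + f2 + 0·f3, so column 1 of P is <0, 1, 0>.
Doing the same for each uj gives P = [[0, 0, -2], [1, -2, 0], [0, -2, 2]].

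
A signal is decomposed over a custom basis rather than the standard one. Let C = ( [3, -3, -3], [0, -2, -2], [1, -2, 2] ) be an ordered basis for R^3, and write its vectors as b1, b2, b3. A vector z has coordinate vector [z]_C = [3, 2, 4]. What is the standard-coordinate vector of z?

[13, -21, -5]

By definition z = 3b1 + 2b2 + 4b3.
Summing componentwise gives [13, -21, -5].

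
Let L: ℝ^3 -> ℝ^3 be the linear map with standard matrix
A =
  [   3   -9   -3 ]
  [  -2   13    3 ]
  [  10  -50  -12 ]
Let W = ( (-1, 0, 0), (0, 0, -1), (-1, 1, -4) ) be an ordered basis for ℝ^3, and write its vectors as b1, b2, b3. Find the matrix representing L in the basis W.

[[1, 0, -3], [2, 0, 0], [2, -3, 3]]

Let P have columns b1, ..., b3. Then [L]_W = P^(-1) A P.
Here det P = -1, so P^(-1) is integer; computing A P first and then P^(-1)(A P) gives [[1, 0, -3], [2, 0, 0], [2, -3, 3]].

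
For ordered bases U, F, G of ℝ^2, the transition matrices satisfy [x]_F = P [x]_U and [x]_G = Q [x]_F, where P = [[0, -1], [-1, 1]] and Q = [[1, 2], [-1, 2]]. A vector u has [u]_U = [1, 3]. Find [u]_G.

[1, 7]

Composing the changes, [u]_G = Q P [u]_U.
Q P = [[-2, 1], [-2, 3]]; applying this to [1, 3] gives [1, 7].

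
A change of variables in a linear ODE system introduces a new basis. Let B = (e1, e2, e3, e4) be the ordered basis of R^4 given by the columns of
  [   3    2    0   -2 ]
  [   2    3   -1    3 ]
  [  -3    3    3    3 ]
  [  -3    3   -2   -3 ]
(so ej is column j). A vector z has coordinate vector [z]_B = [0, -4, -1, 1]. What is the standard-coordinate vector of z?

The coordinates say z = 0·e1 - 4e2 - e3 + e4; adding the scaled basis vectors gives [-10, -8, -12, -13].

[-10, -8, -12, -13]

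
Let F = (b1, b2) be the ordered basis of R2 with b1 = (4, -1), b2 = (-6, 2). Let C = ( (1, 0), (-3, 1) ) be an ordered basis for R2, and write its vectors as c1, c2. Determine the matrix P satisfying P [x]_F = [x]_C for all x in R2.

[[1, 0], [-1, 2]]

Column j of P is [bj]_C, since P maps F-coordinates to C-coordinates.
Expressing b1 in C: b1 = c1 - c2, so column 1 of P is (1, -1).
Doing the same for each bj gives P = [[1, 0], [-1, 2]].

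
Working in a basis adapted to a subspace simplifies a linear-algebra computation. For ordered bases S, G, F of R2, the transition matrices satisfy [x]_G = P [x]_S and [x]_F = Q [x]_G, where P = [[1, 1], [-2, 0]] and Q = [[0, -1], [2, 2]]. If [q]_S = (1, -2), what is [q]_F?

First [q]_G = P [q]_S = (-1, -2).
Then [q]_F = Q [q]_G = (2, -6).

(2, -6)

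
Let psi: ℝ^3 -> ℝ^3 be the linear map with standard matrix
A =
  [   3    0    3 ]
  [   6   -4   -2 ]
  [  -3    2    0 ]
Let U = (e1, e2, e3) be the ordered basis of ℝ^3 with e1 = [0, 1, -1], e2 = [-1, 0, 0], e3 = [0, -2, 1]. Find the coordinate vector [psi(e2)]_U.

[0, 3, 3]

Compute psi(e2) = A e2 = [-3, -6, 3] in standard coordinates.
Then write this in U-coordinates: solve for y in y_1 e1 + ... + y_3 e3 = [-3, -6, 3].
This gives y = [0, 3, 3], which is column 2 of [psi]_U.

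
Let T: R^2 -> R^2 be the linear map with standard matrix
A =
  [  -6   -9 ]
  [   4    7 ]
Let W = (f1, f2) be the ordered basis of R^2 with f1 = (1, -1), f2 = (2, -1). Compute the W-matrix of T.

Let P have columns f1, f2. Then [T]_W = P^(-1) A P.
Here det P = 1, so P^(-1) is integer; computing A P first and then P^(-1)(A P) gives [[3, 1], [0, -2]].

[[3, 1], [0, -2]]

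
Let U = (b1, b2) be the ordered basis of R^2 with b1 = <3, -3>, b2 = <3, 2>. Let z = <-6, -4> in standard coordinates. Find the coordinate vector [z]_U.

Write z = c_1 b1 + c_2 b2 and solve for the c_i.
System: 3c_1 + 3c_2 = -6, -3c_1 + 2c_2 = -4; solving gives c_1 = 0, c_2 = -2.
Check: 0·b1 - 2b2 = <-6, -4>.

<0, -2>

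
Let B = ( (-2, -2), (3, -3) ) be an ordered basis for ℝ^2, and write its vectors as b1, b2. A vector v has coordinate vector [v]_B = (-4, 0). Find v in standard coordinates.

By definition v = -4b1 + 0·b2.
Summing componentwise gives (8, 8).

(8, 8)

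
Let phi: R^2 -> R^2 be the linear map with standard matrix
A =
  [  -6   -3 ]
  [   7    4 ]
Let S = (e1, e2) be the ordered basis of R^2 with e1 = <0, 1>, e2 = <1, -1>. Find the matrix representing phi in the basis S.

With P the matrix whose columns are e1, e2, [phi]_S = P^(-1) A P.
Column by column: phi(e1) = A e1 = <-3, 4>; its S-coordinates <1, -3> give column 1.
Continuing for each basis vector yields [phi]_S = [[1, 0], [-3, -3]].

[[1, 0], [-3, -3]]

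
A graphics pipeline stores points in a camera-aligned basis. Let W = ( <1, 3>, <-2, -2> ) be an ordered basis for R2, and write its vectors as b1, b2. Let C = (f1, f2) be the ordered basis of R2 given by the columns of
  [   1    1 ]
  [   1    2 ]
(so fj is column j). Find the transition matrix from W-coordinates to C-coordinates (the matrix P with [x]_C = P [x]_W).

Let M have columns bj and N have columns fj. Then for every x, N [x]_C = x = M [x]_W, so P = N^(-1) M.
Since det N = 1, N^(-1) has integer entries; multiplying gives P = [[-1, -2], [2, 0]].

[[-1, -2], [2, 0]]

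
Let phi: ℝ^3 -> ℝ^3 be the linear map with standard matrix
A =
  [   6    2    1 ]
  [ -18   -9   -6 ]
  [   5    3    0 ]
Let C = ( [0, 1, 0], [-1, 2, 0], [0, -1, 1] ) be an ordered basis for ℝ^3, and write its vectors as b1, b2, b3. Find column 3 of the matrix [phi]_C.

Column 3 of [phi]_C is the C-coordinate vector of phi(b3).
In standard coordinates phi(b3) = A b3 = [-1, 3, -3].
Converting to C: [-1, 3, -3] = -2b1 + b2 - 3b3, so the coordinate vector is [-2, 1, -3].

[-2, 1, -3]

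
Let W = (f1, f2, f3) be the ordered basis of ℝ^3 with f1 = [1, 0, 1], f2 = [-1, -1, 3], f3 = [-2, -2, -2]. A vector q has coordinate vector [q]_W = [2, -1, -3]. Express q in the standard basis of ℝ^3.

[9, 7, 5]

By definition q = 2f1 - f2 - 3f3.
Summing componentwise gives [9, 7, 5].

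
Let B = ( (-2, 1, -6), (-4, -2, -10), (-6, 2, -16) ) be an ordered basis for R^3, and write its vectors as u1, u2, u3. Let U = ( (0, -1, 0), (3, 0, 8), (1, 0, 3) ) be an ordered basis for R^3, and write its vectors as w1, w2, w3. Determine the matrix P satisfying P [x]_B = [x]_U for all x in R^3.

Take x = uj: its B-coordinates are the j-th standard unit vector, so P e_j — column j of P — equals [uj]_U.
u1 = -w1 + 0·w2 - 2w3, giving column 1 = (-1, 0, -2); repeating for each j gives P = [[-1, 2, -2], [0, -2, -2], [-2, 2, 0]].

[[-1, 2, -2], [0, -2, -2], [-2, 2, 0]]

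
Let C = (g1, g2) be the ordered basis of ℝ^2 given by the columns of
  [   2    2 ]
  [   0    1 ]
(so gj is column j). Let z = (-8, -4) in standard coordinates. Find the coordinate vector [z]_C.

Write z = c_1 g1 + c_2 g2 and solve for the c_i.
System: 2c_1 + 2c_2 = -8, 0c_1 + c_2 = -4; solving gives c_1 = 0, c_2 = -4.
Check: 0·g1 - 4g2 = (-8, -4).

(0, -4)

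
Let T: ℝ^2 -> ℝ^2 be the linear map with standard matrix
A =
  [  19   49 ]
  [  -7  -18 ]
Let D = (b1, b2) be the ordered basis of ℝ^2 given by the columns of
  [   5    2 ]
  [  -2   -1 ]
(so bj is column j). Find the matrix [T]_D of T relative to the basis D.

Let P have columns b1, b2. Then [T]_D = P^(-1) A P.
Here det P = -1, so P^(-1) is integer; computing A P first and then P^(-1)(A P) gives [[-1, -3], [1, 2]].

[[-1, -3], [1, 2]]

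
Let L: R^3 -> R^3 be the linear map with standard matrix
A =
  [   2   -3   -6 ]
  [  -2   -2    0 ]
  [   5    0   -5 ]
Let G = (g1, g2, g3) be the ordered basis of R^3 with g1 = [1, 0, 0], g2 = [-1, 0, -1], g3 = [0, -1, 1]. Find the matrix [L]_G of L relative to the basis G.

[[-1, 2, 0], [-3, -2, 3], [2, -2, -2]]

The j-th column of [L]_G is [L(gj)]_G.
L(g1) = A g1 = [2, -2, 5] = -g1 - 3g2 + 2g3, so column 1 is [-1, -3, 2].
Repeating for g2, g3 and assembling the columns gives [[-1, 2, 0], [-3, -2, 3], [2, -2, -2]].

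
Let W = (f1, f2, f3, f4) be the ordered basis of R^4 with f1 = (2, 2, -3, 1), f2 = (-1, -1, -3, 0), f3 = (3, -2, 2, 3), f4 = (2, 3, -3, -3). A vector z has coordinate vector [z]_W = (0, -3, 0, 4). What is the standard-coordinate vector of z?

(11, 15, -3, -12)

The coordinates say z = 0·f1 - 3f2 + 0·f3 + 4f4; adding the scaled basis vectors gives (11, 15, -3, -12).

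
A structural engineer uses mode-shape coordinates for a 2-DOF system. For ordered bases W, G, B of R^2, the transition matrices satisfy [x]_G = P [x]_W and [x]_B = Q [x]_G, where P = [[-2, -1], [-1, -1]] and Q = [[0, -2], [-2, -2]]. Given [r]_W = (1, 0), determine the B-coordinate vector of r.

Composing the changes, [r]_B = Q P [r]_W.
Q P = [[2, 2], [6, 4]]; applying this to (1, 0) gives (2, 6).

(2, 6)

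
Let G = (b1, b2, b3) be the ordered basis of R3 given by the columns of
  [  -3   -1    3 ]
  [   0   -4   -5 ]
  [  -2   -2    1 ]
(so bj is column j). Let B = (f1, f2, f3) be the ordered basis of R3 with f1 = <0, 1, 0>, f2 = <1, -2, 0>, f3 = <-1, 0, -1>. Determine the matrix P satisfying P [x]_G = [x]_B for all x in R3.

[[-2, -2, -1], [-1, 1, 2], [2, 2, -1]]

Let M have columns bj and N have columns fj. Then for every x, N [x]_B = x = M [x]_G, so P = N^(-1) M.
Since det N = 1, N^(-1) has integer entries; multiplying gives P = [[-2, -2, -1], [-1, 1, 2], [2, 2, -1]].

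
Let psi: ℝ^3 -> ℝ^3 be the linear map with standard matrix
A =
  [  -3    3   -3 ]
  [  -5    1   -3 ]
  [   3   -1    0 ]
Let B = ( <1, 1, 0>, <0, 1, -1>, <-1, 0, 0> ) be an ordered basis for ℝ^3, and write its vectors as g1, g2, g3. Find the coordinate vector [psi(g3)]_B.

Column 3 of [psi]_B is the B-coordinate vector of psi(g3).
In standard coordinates psi(g3) = A g3 = <3, 5, -3>.
Converting to B: <3, 5, -3> = 2g1 + 3g2 - g3, so the coordinate vector is <2, 3, -1>.

<2, 3, -1>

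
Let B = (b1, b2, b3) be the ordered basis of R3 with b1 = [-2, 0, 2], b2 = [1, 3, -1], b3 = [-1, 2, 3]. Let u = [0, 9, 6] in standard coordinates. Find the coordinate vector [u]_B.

We seek scalars with c_1 b1 + ... + c_3 b3 = u; equivalently solve M c = u where the columns of M are b1, ..., b3.
Row-reducing the augmented matrix [M | u] gives c = (-1, 1, 3).
Check: -b1 + b2 + 3b3 = [0, 9, 6].

[-1, 1, 3]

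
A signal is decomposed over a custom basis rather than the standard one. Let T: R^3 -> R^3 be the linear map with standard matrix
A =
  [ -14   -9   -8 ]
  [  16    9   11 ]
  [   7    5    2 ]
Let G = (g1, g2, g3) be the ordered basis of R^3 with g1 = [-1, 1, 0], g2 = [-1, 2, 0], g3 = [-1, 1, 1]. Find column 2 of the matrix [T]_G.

Compute T(g2) = A g2 = [-4, 2, 3] in standard coordinates.
Then write this in G-coordinates: solve for y in y_1 g1 + ... + y_3 g3 = [-4, 2, 3].
This gives y = [3, -2, 3], which is column 2 of [T]_G.

[3, -2, 3]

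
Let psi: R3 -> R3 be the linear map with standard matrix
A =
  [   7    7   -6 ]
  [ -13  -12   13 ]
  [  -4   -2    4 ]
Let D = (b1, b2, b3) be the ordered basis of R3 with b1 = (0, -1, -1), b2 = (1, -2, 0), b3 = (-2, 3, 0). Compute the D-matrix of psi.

[[2, 0, -2], [1, -1, 3], [1, 3, -2]]

With P the matrix whose columns are b1, ..., b3, [psi]_D = P^(-1) A P.
Column by column: psi(b1) = A b1 = (-1, -1, -2); its D-coordinates (2, 1, 1) give column 1.
Continuing for each basis vector yields [psi]_D = [[2, 0, -2], [1, -1, 3], [1, 3, -2]].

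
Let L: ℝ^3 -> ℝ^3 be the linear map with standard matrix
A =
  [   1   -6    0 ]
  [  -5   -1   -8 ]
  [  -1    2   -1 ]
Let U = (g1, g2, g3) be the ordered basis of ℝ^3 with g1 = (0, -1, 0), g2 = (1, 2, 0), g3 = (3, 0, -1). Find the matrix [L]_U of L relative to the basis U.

[[-1, 3, 1], [0, -2, -3], [2, -3, 2]]

Let P have columns g1, ..., g3. Then [L]_U = P^(-1) A P.
Here det P = -1, so P^(-1) is integer; computing A P first and then P^(-1)(A P) gives [[-1, 3, 1], [0, -2, -3], [2, -3, 2]].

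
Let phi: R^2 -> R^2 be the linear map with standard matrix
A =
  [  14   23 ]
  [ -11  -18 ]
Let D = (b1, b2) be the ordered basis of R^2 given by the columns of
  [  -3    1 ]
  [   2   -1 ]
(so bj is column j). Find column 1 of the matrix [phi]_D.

<-1, 1>

Compute phi(b1) = A b1 = <4, -3> in standard coordinates.
Then write this in D-coordinates: solve for y in y_1 b1 + y_2 b2 = <4, -3>.
This gives y = <-1, 1>, which is column 1 of [phi]_D.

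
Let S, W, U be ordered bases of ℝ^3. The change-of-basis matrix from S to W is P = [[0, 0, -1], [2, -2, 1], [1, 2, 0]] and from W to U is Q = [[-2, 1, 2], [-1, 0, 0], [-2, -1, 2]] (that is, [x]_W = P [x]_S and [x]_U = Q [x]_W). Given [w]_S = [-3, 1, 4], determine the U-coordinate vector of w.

First [w]_W = P [w]_S = [-4, -4, -1].
Then [w]_U = Q [w]_W = [2, 4, 10].

[2, 4, 10]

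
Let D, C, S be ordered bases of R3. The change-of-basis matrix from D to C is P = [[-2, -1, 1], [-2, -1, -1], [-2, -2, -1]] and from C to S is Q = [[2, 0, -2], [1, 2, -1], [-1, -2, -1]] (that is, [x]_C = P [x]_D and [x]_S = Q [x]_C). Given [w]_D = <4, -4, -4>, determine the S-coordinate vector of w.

First [w]_C = P [w]_D = <-8, 0, 4>.
Then [w]_S = Q [w]_C = <-24, -12, 4>.

<-24, -12, 4>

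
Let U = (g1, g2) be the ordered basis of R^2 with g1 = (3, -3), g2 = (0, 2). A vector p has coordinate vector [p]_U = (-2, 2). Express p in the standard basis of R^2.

The coordinates say p = -2g1 + 2g2; adding the scaled basis vectors gives (-6, 10).

(-6, 10)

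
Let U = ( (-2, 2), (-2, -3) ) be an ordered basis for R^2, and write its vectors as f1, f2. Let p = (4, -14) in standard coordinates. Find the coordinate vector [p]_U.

We seek scalars with c_1 f1 + c_2 f2 = p; equivalently solve M c = p where the columns of M are f1, f2.
System: -2c_1 - 2c_2 = 4, 2c_1 - 3c_2 = -14; solving gives c_1 = -4, c_2 = 2.
Check: -4f1 + 2f2 = (4, -14).

(-4, 2)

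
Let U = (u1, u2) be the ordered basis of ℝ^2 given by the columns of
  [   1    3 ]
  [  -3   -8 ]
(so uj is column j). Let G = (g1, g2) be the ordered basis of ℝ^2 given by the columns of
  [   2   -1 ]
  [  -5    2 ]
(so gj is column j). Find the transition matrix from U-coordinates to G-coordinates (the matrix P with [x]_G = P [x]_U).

[[1, 2], [1, 1]]

Take x = uj: its U-coordinates are the j-th standard unit vector, so P e_j — column j of P — equals [uj]_G.
u1 = g1 + g2, giving column 1 = (1, 1); repeating for each j gives P = [[1, 2], [1, 1]].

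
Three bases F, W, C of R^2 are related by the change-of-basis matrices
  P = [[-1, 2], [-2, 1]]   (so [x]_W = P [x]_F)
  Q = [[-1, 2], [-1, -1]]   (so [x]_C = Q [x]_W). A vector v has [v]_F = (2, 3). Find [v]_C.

(-6, -3)

First [v]_W = P [v]_F = (4, -1).
Then [v]_C = Q [v]_W = (-6, -3).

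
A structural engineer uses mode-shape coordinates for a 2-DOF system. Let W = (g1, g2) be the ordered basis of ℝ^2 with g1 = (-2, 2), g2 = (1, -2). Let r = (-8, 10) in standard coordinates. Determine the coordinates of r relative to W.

Write r = c_1 g1 + c_2 g2 and solve for the c_i.
System: -2c_1 + c_2 = -8, 2c_1 - 2c_2 = 10; solving gives c_1 = 3, c_2 = -2.
Check: 3g1 - 2g2 = (-8, 10).

(3, -2)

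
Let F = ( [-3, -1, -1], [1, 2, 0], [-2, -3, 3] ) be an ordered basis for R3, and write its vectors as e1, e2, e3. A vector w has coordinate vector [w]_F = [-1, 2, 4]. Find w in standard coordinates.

[-3, -7, 13]

By definition w = -e1 + 2e2 + 4e3.
Summing componentwise gives [-3, -7, 13].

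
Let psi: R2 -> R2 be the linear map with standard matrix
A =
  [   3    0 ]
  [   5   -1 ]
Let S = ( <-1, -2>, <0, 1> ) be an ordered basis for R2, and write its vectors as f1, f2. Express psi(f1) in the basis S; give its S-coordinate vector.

<3, 3>

Column 1 of [psi]_S is the S-coordinate vector of psi(f1).
In standard coordinates psi(f1) = A f1 = <-3, -3>.
Converting to S: <-3, -3> = 3f1 + 3f2, so the coordinate vector is <3, 3>.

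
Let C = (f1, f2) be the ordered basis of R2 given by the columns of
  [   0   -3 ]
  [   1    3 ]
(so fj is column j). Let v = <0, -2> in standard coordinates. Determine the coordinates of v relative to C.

[v]_C is the unique c with M c = v, where M has columns f1, f2.
System: 0c_1 - 3c_2 = 0, c_1 + 3c_2 = -2; solving gives c_1 = -2, c_2 = 0.
Check: -2f1 + 0·f2 = <0, -2>.

<-2, 0>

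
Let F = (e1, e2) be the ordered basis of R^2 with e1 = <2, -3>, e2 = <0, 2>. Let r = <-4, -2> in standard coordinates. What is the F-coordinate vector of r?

<-2, -4>

We seek scalars with c_1 e1 + c_2 e2 = r; equivalently solve M c = r where the columns of M are e1, e2.
System: 2c_1 + 0c_2 = -4, -3c_1 + 2c_2 = -2; solving gives c_1 = -2, c_2 = -4.
Check: -2e1 - 4e2 = <-4, -2>.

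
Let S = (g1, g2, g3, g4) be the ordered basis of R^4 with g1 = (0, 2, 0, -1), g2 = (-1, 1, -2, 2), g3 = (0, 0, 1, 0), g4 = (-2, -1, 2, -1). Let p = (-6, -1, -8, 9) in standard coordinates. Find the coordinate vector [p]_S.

(-2, 4, -2, 1)

[p]_S is the unique c with M c = p, where M has columns g1, ..., g4.
Gaussian elimination on [M | p] yields c = (-2, 4, -2, 1).
Check: -2g1 + 4g2 - 2g3 + g4 = (-6, -1, -8, 9).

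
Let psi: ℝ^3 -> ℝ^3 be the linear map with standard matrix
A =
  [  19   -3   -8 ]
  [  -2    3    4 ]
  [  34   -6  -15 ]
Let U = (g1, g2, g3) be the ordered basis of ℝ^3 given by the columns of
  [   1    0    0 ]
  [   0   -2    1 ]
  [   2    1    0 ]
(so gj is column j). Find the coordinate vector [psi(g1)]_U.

(3, -2, 2)

Column 1 of [psi]_U is the U-coordinate vector of psi(g1).
In standard coordinates psi(g1) = A g1 = (3, 6, 4).
Converting to U: (3, 6, 4) = 3g1 - 2g2 + 2g3, so the coordinate vector is (3, -2, 2).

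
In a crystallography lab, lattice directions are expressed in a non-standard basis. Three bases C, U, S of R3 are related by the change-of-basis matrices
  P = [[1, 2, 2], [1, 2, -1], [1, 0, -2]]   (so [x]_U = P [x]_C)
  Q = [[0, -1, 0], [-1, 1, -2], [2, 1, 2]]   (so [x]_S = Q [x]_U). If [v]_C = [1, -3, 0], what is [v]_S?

[5, -2, -13]

First [v]_U = P [v]_C = [-5, -5, 1].
Then [v]_S = Q [v]_U = [5, -2, -13].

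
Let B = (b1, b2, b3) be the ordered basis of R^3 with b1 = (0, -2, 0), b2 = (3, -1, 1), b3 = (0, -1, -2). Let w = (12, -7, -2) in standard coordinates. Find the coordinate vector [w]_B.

(0, 4, 3)

Write w = c_1 b1 + ... + c_3 b3 and solve for the c_i.
Gaussian elimination on [M | w] yields c = (0, 4, 3).
Check: 0·b1 + 4b2 + 3b3 = (12, -7, -2).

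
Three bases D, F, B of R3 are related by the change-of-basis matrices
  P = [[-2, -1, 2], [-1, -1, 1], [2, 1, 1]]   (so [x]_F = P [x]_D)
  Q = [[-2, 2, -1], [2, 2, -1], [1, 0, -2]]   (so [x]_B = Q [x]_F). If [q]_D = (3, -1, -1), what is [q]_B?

(4, -24, -15)

Apply P to get F-coordinates (-7, -3, 4), then Q to get B-coordinates.
The result is [q]_B = (4, -24, -15).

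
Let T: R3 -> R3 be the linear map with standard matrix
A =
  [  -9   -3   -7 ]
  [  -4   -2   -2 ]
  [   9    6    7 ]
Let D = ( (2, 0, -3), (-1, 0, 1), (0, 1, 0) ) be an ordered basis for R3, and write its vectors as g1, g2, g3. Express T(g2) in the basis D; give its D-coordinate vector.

(0, -2, 2)

Column 2 of [T]_D is the D-coordinate vector of T(g2).
In standard coordinates T(g2) = A g2 = (2, 2, -2).
Converting to D: (2, 2, -2) = 0·g1 - 2g2 + 2g3, so the coordinate vector is (0, -2, 2).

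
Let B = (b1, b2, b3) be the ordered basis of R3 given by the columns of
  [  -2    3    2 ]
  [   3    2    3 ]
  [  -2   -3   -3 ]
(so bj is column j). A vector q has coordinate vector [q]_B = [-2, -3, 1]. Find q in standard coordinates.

[-3, -9, 10]

By definition q = -2b1 - 3b2 + b3.
Summing componentwise gives [-3, -9, 10].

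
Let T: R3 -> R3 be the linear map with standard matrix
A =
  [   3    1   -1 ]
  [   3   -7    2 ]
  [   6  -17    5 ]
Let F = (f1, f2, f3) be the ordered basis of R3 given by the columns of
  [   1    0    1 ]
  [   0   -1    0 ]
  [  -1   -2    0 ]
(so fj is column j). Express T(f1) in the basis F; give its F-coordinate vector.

Column 1 of [T]_F is the F-coordinate vector of T(f1).
In standard coordinates T(f1) = A f1 = [4, 1, 1].
Converting to F: [4, 1, 1] = f1 - f2 + 3f3, so the coordinate vector is [1, -1, 3].

[1, -1, 3]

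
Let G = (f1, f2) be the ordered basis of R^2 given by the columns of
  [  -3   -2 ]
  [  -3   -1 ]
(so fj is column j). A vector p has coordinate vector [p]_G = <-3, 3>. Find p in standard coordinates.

p = M [p]_G, where M has columns f1, f2.
Carrying out the matrix-vector product, p = <3, 6>.

<3, 6>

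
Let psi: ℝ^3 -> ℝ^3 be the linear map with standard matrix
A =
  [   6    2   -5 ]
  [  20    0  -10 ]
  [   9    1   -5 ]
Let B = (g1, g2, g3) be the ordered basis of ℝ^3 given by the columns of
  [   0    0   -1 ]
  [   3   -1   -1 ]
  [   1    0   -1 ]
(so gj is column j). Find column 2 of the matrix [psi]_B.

Column 2 of [psi]_B is the B-coordinate vector of psi(g2).
In standard coordinates psi(g2) = A g2 = [-2, 0, -1].
Converting to B: [-2, 0, -1] = g1 + g2 + 2g3, so the coordinate vector is [1, 1, 2].

[1, 1, 2]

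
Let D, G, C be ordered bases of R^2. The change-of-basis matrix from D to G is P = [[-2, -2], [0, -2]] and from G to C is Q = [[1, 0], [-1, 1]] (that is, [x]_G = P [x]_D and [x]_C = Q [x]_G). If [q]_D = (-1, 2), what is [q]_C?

Composing the changes, [q]_C = Q P [q]_D.
Q P = [[-2, -2], [2, 0]]; applying this to (-1, 2) gives (-2, -2).

(-2, -2)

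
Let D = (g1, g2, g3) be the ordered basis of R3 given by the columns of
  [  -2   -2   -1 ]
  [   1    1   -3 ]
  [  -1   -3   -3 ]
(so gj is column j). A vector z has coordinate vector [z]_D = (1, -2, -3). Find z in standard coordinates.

(5, 8, 14)

The coordinates say z = g1 - 2g2 - 3g3; adding the scaled basis vectors gives (5, 8, 14).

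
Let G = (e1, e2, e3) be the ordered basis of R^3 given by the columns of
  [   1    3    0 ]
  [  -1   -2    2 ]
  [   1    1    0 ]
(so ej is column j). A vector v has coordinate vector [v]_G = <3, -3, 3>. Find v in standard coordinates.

v = M [v]_G, where M has columns e1, ..., e3.
Carrying out the matrix-vector product, v = <-6, 9, 0>.

<-6, 9, 0>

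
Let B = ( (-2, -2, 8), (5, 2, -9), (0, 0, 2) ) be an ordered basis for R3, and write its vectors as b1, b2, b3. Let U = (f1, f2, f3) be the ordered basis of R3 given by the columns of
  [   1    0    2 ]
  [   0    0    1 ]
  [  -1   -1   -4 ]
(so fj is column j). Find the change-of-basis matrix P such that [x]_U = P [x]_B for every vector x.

Take x = bj: its B-coordinates are the j-th standard unit vector, so P e_j — column j of P — equals [bj]_U.
b1 = 2f1 - 2f2 - 2f3, giving column 1 = (2, -2, -2); repeating for each j gives P = [[2, 1, 0], [-2, 0, -2], [-2, 2, 0]].

[[2, 1, 0], [-2, 0, -2], [-2, 2, 0]]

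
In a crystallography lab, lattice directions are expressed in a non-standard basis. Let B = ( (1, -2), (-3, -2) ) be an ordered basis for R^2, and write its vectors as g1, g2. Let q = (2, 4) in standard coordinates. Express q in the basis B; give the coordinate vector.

(-1, -1)

Write q = c_1 g1 + c_2 g2 and solve for the c_i.
System: c_1 - 3c_2 = 2, -2c_1 - 2c_2 = 4; solving gives c_1 = -1, c_2 = -1.
Check: -g1 - g2 = (2, 4).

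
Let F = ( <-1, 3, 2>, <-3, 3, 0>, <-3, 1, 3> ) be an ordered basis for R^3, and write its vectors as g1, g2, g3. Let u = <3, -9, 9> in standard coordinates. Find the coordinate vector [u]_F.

Write u = c_1 g1 + ... + c_3 g3 and solve for the c_i.
Row-reducing the augmented matrix [M | u] gives c = (0, -4, 3).
Check: 0·g1 - 4g2 + 3g3 = <3, -9, 9>.

<0, -4, 3>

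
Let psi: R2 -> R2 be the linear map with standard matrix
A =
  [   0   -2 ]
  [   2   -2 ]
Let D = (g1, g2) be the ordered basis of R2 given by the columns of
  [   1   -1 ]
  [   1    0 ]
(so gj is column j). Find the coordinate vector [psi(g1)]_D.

Compute psi(g1) = A g1 = [-2, 0] in standard coordinates.
Then write this in D-coordinates: solve for y in y_1 g1 + y_2 g2 = [-2, 0].
This gives y = [0, 2], which is column 1 of [psi]_D.

[0, 2]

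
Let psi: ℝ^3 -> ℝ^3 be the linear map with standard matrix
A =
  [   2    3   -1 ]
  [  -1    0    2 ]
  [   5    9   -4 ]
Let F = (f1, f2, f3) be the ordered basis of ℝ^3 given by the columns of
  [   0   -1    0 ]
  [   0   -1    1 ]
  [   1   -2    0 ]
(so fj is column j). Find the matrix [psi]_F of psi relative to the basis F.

The j-th column of [psi]_F is [psi(fj)]_F.
psi(f1) = A f1 = <-1, 2, -4> = -2f1 + f2 + 3f3, so column 1 is <-2, 1, 3>.
Repeating for f2, f3 and assembling the columns gives [[-2, 0, 3], [1, 3, -3], [3, 0, -3]].

[[-2, 0, 3], [1, 3, -3], [3, 0, -3]]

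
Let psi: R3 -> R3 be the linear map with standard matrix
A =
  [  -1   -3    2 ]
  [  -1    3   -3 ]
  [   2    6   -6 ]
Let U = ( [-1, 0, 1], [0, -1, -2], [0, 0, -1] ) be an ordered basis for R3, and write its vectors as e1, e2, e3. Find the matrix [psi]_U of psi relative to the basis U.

The j-th column of [psi]_U is [psi(ej)]_U.
psi(e1) = A e1 = [3, -2, -8] = -3e1 + 2e2 + e3, so column 1 is [-3, 2, 1].
Repeating for e2, e3 and assembling the columns gives [[-3, 1, 2], [2, -3, -3], [1, 1, 2]].

[[-3, 1, 2], [2, -3, -3], [1, 1, 2]]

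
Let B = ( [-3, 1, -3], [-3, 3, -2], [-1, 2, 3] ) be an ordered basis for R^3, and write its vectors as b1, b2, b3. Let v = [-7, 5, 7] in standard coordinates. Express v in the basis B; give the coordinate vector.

[3, -2, 4]

[v]_B is the unique c with M c = v, where M has columns b1, ..., b3.
Gaussian elimination on [M | v] yields c = (3, -2, 4).
Check: 3b1 - 2b2 + 4b3 = [-7, 5, 7].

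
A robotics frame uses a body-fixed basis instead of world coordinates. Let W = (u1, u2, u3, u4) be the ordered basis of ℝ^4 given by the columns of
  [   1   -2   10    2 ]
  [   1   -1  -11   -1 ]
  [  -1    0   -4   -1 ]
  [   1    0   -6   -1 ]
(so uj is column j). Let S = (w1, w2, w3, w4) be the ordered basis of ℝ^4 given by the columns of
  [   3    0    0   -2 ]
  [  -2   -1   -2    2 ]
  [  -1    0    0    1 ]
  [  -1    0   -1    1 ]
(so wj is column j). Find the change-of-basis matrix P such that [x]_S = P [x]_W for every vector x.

[[-1, -2, 2, 0], [1, 1, -1, -1], [-2, 0, 2, 0], [-2, -2, -2, -1]]

Let M have columns uj and N have columns wj. Then for every x, N [x]_S = x = M [x]_W, so P = N^(-1) M.
Since det N = -1, N^(-1) has integer entries; multiplying gives P = [[-1, -2, 2, 0], [1, 1, -1, -1], [-2, 0, 2, 0], [-2, -2, -2, -1]].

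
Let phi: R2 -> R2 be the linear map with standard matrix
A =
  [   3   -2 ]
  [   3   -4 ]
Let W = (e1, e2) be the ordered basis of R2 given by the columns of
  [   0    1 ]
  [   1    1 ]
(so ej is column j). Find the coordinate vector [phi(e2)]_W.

Column 2 of [phi]_W is the W-coordinate vector of phi(e2).
In standard coordinates phi(e2) = A e2 = <1, -1>.
Converting to W: <1, -1> = -2e1 + e2, so the coordinate vector is <-2, 1>.

<-2, 1>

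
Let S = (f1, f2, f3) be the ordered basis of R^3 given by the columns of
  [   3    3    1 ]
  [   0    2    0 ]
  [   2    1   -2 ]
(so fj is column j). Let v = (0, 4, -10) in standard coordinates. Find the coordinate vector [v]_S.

[v]_S is the unique c with M c = v, where M has columns f1, ..., f3.
Row-reducing the augmented matrix [M | v] gives c = (-3, 2, 3).
Check: -3f1 + 2f2 + 3f3 = (0, 4, -10).

(-3, 2, 3)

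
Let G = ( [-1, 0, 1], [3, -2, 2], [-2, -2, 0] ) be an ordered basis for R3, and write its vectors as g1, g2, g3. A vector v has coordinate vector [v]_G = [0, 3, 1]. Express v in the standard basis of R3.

[7, -8, 6]

v = M [v]_G, where M has columns g1, ..., g3.
Carrying out the matrix-vector product, v = [7, -8, 6].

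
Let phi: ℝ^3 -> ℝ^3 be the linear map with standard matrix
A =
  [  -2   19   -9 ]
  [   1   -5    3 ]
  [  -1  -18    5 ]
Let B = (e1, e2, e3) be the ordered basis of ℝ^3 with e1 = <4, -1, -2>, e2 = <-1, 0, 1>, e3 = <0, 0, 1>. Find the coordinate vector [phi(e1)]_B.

<-3, -3, 1>

Column 1 of [phi]_B is the B-coordinate vector of phi(e1).
In standard coordinates phi(e1) = A e1 = <-9, 3, 4>.
Converting to B: <-9, 3, 4> = -3e1 - 3e2 + e3, so the coordinate vector is <-3, -3, 1>.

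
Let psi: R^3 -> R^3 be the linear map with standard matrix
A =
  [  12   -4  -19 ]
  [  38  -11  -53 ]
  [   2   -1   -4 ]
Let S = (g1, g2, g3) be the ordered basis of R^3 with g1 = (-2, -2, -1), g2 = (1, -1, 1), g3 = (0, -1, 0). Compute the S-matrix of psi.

With P the matrix whose columns are g1, ..., g3, [psi]_S = P^(-1) A P.
Column by column: psi(g1) = A g1 = (3, -1, 2); its S-coordinates (-1, 1, 2) give column 1.
Continuing for each basis vector yields [psi]_S = [[-1, 2, -3], [1, 1, -2], [2, -1, -3]].

[[-1, 2, -3], [1, 1, -2], [2, -1, -3]]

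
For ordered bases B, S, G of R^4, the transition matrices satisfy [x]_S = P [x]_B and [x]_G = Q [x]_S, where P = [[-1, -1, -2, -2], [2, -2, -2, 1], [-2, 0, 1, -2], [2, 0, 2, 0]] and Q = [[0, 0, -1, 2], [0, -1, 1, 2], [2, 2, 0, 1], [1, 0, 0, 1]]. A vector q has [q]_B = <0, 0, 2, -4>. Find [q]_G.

<-2, 26, -4, 8>

Composing the changes, [q]_G = Q P [q]_B.
Q P = [[6, 0, 3, 2], [0, 2, 7, -3], [4, -6, -6, -2], [1, -1, 0, -2]]; applying this to <0, 0, 2, -4> gives <-2, 26, -4, 8>.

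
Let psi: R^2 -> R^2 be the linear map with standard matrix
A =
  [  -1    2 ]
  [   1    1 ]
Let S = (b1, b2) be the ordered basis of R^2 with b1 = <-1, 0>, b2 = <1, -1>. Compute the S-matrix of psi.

[[0, 3], [1, 0]]

With P the matrix whose columns are b1, b2, [psi]_S = P^(-1) A P.
Column by column: psi(b1) = A b1 = <1, -1>; its S-coordinates <0, 1> give column 1.
Continuing for each basis vector yields [psi]_S = [[0, 3], [1, 0]].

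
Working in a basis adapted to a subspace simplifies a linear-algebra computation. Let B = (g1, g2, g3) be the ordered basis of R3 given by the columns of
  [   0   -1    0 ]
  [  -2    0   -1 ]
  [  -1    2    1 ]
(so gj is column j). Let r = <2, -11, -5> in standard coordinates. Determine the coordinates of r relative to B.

[r]_B is the unique c with M c = r, where M has columns g1, ..., g3.
Solving this 3x3 system gives c = (4, -2, 3).
Check: 4g1 - 2g2 + 3g3 = <2, -11, -5>.

<4, -2, 3>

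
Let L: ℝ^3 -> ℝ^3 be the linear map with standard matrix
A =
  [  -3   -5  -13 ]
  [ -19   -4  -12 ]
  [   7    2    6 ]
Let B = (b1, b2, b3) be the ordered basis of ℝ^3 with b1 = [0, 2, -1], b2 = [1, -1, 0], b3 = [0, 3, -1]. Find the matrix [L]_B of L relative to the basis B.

With P the matrix whose columns are b1, ..., b3, [L]_B = P^(-1) A P.
Column by column: L(b1) = A b1 = [3, 4, -2]; its B-coordinates [-1, 3, 3] give column 1.
Continuing for each basis vector yields [L]_B = [[-1, -2, 2], [3, 2, -2], [3, -3, -2]].

[[-1, -2, 2], [3, 2, -2], [3, -3, -2]]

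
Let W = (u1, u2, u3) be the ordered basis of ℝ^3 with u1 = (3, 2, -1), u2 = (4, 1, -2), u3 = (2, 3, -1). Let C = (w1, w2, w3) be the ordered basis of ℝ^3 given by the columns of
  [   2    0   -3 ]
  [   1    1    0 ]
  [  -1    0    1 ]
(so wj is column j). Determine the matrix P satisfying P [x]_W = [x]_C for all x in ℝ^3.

[[0, 2, 1], [2, -1, 2], [-1, 0, 0]]

Let M have columns uj and N have columns wj. Then for every x, N [x]_C = x = M [x]_W, so P = N^(-1) M.
Since det N = -1, N^(-1) has integer entries; multiplying gives P = [[0, 2, 1], [2, -1, 2], [-1, 0, 0]].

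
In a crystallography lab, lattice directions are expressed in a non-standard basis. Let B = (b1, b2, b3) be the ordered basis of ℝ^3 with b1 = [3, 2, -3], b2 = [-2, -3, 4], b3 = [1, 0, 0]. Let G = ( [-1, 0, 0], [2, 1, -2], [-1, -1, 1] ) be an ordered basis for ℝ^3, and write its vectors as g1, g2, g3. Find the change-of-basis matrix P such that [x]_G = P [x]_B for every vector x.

Take x = bj: its B-coordinates are the j-th standard unit vector, so P e_j — column j of P — equals [bj]_G.
b1 = 0·g1 + g2 - g3, giving column 1 = [0, 1, -1]; repeating for each j gives P = [[0, -2, -1], [1, -1, 0], [-1, 2, 0]].

[[0, -2, -1], [1, -1, 0], [-1, 2, 0]]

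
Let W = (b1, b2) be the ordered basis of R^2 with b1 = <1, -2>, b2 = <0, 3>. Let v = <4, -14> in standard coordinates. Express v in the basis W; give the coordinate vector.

<4, -2>

[v]_W is the unique c with M c = v, where M has columns b1, b2.
System: c_1 + 0c_2 = 4, -2c_1 + 3c_2 = -14; solving gives c_1 = 4, c_2 = -2.
Check: 4b1 - 2b2 = <4, -14>.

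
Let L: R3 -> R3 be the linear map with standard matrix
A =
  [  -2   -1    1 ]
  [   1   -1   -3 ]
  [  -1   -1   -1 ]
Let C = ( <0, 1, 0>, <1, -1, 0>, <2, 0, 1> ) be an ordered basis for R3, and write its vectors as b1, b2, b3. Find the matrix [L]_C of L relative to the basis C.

[[0, 1, 2], [1, -1, 3], [-1, 0, -3]]

With P the matrix whose columns are b1, ..., b3, [L]_C = P^(-1) A P.
Column by column: L(b1) = A b1 = <-1, -1, -1>; its C-coordinates <0, 1, -1> give column 1.
Continuing for each basis vector yields [L]_C = [[0, 1, 2], [1, -1, 3], [-1, 0, -3]].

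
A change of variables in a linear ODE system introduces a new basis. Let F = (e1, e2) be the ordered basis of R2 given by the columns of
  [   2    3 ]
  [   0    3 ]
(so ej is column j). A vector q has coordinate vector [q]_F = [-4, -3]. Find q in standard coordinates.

[-17, -9]

By definition q = -4e1 - 3e2.
Summing componentwise gives [-17, -9].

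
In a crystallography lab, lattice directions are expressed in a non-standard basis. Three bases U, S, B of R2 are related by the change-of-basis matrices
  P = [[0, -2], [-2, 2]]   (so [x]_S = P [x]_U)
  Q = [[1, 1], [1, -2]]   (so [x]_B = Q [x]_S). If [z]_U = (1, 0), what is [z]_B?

(-2, 4)

Composing the changes, [z]_B = Q P [z]_U.
Q P = [[-2, 0], [4, -6]]; applying this to (1, 0) gives (-2, 4).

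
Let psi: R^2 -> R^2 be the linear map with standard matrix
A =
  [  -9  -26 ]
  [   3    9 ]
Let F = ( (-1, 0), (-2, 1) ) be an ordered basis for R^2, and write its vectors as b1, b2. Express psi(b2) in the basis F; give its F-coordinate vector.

Column 2 of [psi]_F is the F-coordinate vector of psi(b2).
In standard coordinates psi(b2) = A b2 = (-8, 3).
Converting to F: (-8, 3) = 2b1 + 3b2, so the coordinate vector is (2, 3).

(2, 3)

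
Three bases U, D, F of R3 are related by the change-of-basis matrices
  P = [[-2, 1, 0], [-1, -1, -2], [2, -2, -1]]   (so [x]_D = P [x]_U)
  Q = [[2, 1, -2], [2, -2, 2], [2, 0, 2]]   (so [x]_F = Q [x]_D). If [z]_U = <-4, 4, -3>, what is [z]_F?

<56, -14, -2>

First [z]_D = P [z]_U = <12, 6, -13>.
Then [z]_F = Q [z]_D = <56, -14, -2>.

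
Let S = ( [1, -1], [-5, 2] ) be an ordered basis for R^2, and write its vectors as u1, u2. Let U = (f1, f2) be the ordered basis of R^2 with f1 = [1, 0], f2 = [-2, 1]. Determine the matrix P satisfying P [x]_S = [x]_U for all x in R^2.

Let M have columns uj and N have columns fj. Then for every x, N [x]_U = x = M [x]_S, so P = N^(-1) M.
Since det N = 1, N^(-1) has integer entries; multiplying gives P = [[-1, -1], [-1, 2]].

[[-1, -1], [-1, 2]]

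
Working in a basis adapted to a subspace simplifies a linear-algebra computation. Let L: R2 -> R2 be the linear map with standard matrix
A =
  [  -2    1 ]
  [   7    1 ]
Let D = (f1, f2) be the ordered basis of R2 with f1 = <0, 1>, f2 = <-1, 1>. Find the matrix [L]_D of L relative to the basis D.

[[2, -3], [-1, -3]]

Let P have columns f1, f2. Then [L]_D = P^(-1) A P.
Here det P = 1, so P^(-1) is integer; computing A P first and then P^(-1)(A P) gives [[2, -3], [-1, -3]].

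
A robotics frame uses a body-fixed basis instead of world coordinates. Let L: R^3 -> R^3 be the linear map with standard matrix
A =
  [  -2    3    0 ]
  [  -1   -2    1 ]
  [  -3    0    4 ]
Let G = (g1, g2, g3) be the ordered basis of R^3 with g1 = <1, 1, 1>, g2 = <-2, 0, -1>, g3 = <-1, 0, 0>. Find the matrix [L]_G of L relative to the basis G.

Let P have columns g1, ..., g3. Then [L]_G = P^(-1) A P.
Here det P = 1, so P^(-1) is integer; computing A P first and then P^(-1)(A P) gives [[-2, 1, 1], [-3, -1, -2], [3, -1, 3]].

[[-2, 1, 1], [-3, -1, -2], [3, -1, 3]]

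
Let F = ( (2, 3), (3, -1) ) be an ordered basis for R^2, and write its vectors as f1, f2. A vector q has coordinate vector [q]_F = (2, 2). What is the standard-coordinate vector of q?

(10, 4)

q = M [q]_F, where M has columns f1, f2.
Carrying out the matrix-vector product, q = (10, 4).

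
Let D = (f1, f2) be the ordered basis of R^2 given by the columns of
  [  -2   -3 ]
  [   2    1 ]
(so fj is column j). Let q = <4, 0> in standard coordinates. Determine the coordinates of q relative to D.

Write q = c_1 f1 + c_2 f2 and solve for the c_i.
System: -2c_1 - 3c_2 = 4, 2c_1 + c_2 = 0; solving gives c_1 = 1, c_2 = -2.
Check: f1 - 2f2 = <4, 0>.

<1, -2>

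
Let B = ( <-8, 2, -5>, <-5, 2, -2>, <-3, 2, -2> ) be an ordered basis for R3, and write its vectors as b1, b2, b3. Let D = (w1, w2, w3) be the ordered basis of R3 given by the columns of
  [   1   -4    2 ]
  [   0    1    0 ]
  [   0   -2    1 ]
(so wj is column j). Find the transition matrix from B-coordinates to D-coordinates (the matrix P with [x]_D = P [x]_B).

Let M have columns bj and N have columns wj. Then for every x, N [x]_D = x = M [x]_B, so P = N^(-1) M.
Since det N = 1, N^(-1) has integer entries; multiplying gives P = [[2, -1, 1], [2, 2, 2], [-1, 2, 2]].

[[2, -1, 1], [2, 2, 2], [-1, 2, 2]]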